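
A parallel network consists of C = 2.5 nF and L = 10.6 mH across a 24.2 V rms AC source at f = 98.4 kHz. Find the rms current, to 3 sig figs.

33.7 mA

ω = 2πf = 618300 rad/s
X_L = ωL = 6550 Ω
X_C = 1/(ωC) = 647 Ω
Parallel: admittances add. Y = 1/(jωL) + jωC
Y = (0 + j0.00139) S
|Y| = 0.00139 S → |Z| = 1/|Y| = 718 Ω, ∠Z = −∠Y = -90.0°
I = V/|Z| = 24.2/718 = 33.7 mA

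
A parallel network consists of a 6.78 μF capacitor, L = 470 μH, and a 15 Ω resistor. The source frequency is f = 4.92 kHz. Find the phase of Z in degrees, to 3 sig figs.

ω = 2πf = 30910 rad/s
X_L = ωL = 14.5 Ω
X_C = 1/(ωC) = 4.77 Ω
Parallel: admittances add. Y = 1/R + 1/(jωL) + jωC
Y = (0.0667 + j0.141) S
|Y| = 0.156 S → |Z| = 1/|Y| = 6.42 Ω, ∠Z = −∠Y = -64.7°

-64.7°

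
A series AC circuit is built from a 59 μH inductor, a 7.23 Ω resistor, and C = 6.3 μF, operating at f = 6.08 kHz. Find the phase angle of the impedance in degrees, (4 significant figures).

ω = 2πf = 38200 rad/s
X_L = ωL = 2.254 Ω
X_C = 1/(ωC) = 4.155 Ω
Net reactance X = X_L − X_C = -1.901 Ω
Z = 7.230 − j1.901 Ω
|Z| = √(7.230² + 1.901²) = 7.476 Ω
∠Z = arctan(-1.901/7.230) = -14.73°

-14.73°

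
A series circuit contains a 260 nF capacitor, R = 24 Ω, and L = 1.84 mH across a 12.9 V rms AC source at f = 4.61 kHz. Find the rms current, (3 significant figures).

155 mA

ω = 2πf = 28970 rad/s
X_L = ωL = 53.3 Ω
X_C = 1/(ωC) = 133 Ω
Net reactance X = X_L − X_C = -79.5 Ω
Z = 24.0 − j79.5 Ω
|Z| = √(24.0² + 79.5²) = 83.0 Ω
I = V/|Z| = 12.9/83.0 = 155 mA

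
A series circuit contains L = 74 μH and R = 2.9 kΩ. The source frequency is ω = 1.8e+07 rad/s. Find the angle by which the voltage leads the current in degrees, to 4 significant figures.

24.67°

X_L = ωL = 1332 Ω
Z = 2900 + j1332 Ω
|Z| = √(2900² + 1332²) = 3191 Ω
∠Z = arctan(1332/2900) = 24.67°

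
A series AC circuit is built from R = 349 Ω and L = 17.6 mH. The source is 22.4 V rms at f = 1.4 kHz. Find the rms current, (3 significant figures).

ω = 2πf = 8796 rad/s
X_L = ωL = 155 Ω
Z = 349 + j155 Ω
|Z| = √(349² + 155²) = 382 Ω
I = V/|Z| = 22.4/382 = 58.7 mA

58.7 mA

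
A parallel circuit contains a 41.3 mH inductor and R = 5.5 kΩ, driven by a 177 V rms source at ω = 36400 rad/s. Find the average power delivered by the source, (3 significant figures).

X_L = ωL = 1500 Ω
Parallel: admittances add. Y = 1/R + 1/(jωL)
Y = (0.000182 − j0.000665) S
|Y| = 0.000690 S → |Z| = 1/|Y| = 1450 Ω, ∠Z = −∠Y = 74.7°
I = V/|Z| = 122 mA
P = VI cos φ = 177 × 0.122 × cos(74.7°) = 5.70 W

5.70 W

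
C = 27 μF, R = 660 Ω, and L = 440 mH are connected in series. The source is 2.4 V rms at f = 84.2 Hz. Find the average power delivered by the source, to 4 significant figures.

8.227 mW

ω = 2πf = 529.0 rad/s
X_L = ωL = 232.8 Ω
X_C = 1/(ωC) = 70.01 Ω
Net reactance X = X_L − X_C = 162.8 Ω
Z = 660.0 + j162.8 Ω
|Z| = √(660.0² + 162.8²) = 679.8 Ω
∠Z = arctan(162.8/660.0) = 13.85°
I = V/|Z| = 3.531 mA
P = VI cos φ = 2.4 × 0.003531 × cos(13.85°) = 8.227 mW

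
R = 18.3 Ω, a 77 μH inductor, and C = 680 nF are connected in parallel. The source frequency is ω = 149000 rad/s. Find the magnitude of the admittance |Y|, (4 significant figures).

56.45 mS

X_L = ωL = 11.47 Ω
X_C = 1/(ωC) = 9.870 Ω
Parallel: admittances add. Y = 1/R + 1/(jωL) + jωC
Y = (0.05464 + j0.01416) S
|Y| = 0.05645 S → |Z| = 1/|Y| = 17.71 Ω, ∠Z = −∠Y = -14.53°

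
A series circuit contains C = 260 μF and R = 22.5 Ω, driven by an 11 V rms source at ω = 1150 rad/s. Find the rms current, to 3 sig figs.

X_C = 1/(ωC) = 3.34 Ω
Z = 22.5 − j3.34 Ω
|Z| = √(22.5² + 3.34²) = 22.7 Ω
I = V/|Z| = 11/22.7 = 484 mA

484 mA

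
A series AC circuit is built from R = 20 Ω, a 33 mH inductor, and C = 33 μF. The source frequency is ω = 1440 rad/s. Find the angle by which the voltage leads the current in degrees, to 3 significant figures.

X_L = ωL = 47.5 Ω
X_C = 1/(ωC) = 21.0 Ω
Net reactance X = X_L − X_C = 26.5 Ω
Z = 20.0 + j26.5 Ω
|Z| = √(20.0² + 26.5²) = 33.2 Ω
∠Z = arctan(26.5/20.0) = 52.9°

52.9°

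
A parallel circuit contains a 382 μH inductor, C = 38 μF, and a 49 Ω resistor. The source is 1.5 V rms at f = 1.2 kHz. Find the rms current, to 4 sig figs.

ω = 2πf = 7540 rad/s
X_L = ωL = 2.880 Ω
X_C = 1/(ωC) = 3.490 Ω
Parallel: admittances add. Y = 1/R + 1/(jωL) + jωC
Y = (0.02041 − j0.06068) S
|Y| = 0.06402 S → |Z| = 1/|Y| = 15.62 Ω, ∠Z = −∠Y = 71.41°
I = V/|Z| = 1.5/15.62 = 96.03 mA

96.03 mA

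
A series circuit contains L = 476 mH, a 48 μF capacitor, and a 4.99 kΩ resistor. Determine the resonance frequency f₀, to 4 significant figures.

33.30 Hz

ω₀ = 1/√(LC) = 1/√(0.476 × 4.8e-05) = 209.2 rad/s
f₀ = ω₀/(2π) = 33.30 Hz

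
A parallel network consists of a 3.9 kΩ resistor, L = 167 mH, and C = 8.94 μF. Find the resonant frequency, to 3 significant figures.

ω₀ = 1/√(LC) = 1/√(0.167 × 8.94e-06) = 818.4 rad/s
f₀ = ω₀/(2π) = 130 Hz

130 Hz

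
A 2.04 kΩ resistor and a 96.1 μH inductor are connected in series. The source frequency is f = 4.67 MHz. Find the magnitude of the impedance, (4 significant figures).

ω = 2πf = 2.934e+07 rad/s
X_L = ωL = 2820 Ω
Z = 2040 + j2820 Ω
|Z| = √(2040² + 2820²) = 3480 Ω

3480 Ω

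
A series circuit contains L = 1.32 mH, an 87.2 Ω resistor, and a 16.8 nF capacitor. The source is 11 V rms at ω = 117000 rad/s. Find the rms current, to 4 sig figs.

X_L = ωL = 154.4 Ω
X_C = 1/(ωC) = 508.8 Ω
Net reactance X = X_L − X_C = -354.3 Ω
Z = 87.20 − j354.3 Ω
|Z| = √(87.20² + 354.3²) = 364.9 Ω
I = V/|Z| = 11/364.9 = 30.15 mA

30.15 mA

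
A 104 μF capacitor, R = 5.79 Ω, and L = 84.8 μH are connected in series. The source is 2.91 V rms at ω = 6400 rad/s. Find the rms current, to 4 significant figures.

495.8 mA

X_L = ωL = 0.5427 Ω
X_C = 1/(ωC) = 1.502 Ω
Net reactance X = X_L − X_C = -0.9597 Ω
Z = 5.790 − j0.9597 Ω
|Z| = √(5.790² + 0.9597²) = 5.869 Ω
I = V/|Z| = 2.91/5.869 = 495.8 mA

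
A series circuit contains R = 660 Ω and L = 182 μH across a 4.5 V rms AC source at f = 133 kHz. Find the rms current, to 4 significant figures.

ω = 2πf = 835700 rad/s
X_L = ωL = 152.1 Ω
Z = 660.0 + j152.1 Ω
|Z| = √(660.0² + 152.1²) = 677.3 Ω
I = V/|Z| = 4.5/677.3 = 6.644 mA

6.644 mA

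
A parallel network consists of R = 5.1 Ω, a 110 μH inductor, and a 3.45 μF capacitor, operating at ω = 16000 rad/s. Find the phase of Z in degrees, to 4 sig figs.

X_L = ωL = 1.760 Ω
X_C = 1/(ωC) = 18.12 Ω
Parallel: admittances add. Y = 1/R + 1/(jωL) + jωC
Y = (0.1961 − j0.5130) S
|Y| = 0.5492 S → |Z| = 1/|Y| = 1.821 Ω, ∠Z = −∠Y = 69.08°

69.08°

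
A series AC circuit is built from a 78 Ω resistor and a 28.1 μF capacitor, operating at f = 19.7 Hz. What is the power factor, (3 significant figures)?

0.262

ω = 2πf = 123.8 rad/s
X_C = 1/(ωC) = 288 Ω
Z = 78.0 − j288 Ω
|Z| = √(78.0² + 288²) = 298 Ω
∠Z = arctan(-288/78.0) = -74.8°
cos φ = cos(-74.8°) = 0.262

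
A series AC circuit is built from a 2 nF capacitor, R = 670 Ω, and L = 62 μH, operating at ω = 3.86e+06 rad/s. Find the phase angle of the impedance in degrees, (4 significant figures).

X_L = ωL = 239.3 Ω
X_C = 1/(ωC) = 129.5 Ω
Net reactance X = X_L − X_C = 109.8 Ω
Z = 670.0 + j109.8 Ω
|Z| = √(670.0² + 109.8²) = 678.9 Ω
∠Z = arctan(109.8/670.0) = 9.306°

9.306°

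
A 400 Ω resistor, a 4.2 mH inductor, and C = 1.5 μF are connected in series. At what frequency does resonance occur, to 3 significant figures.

2.01 kHz

ω₀ = 1/√(LC) = 1/√(0.0042 × 1.5e-06) = 12600 rad/s
f₀ = ω₀/(2π) = 2.01 kHz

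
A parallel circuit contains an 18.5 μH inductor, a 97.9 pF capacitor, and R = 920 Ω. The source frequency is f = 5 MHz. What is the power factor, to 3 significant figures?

ω = 2πf = 3.142e+07 rad/s
X_L = ωL = 581 Ω
X_C = 1/(ωC) = 325 Ω
Parallel: admittances add. Y = 1/R + 1/(jωL) + jωC
Y = (0.00109 + j0.00136) S
|Y| = 0.00174 S → |Z| = 1/|Y| = 576 Ω, ∠Z = −∠Y = -51.3°
cos φ = cos(-51.3°) = 0.626

0.626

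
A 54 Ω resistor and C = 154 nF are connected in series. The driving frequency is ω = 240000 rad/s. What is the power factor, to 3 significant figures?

X_C = 1/(ωC) = 27.1 Ω
Z = 54.0 − j27.1 Ω
|Z| = √(54.0² + 27.1²) = 60.4 Ω
∠Z = arctan(-27.1/54.0) = -26.6°
cos φ = cos(-26.6°) = 0.894

0.894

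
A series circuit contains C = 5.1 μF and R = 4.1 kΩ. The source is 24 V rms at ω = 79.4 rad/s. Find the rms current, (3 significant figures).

X_C = 1/(ωC) = 2470 Ω
Z = 4100 − j2470 Ω
|Z| = √(4100² + 2470²) = 4790 Ω
I = V/|Z| = 24/4790 = 5.01 mA

5.01 mA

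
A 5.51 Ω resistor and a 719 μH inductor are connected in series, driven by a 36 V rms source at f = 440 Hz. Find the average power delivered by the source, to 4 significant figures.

208.1 W

ω = 2πf = 2765 rad/s
X_L = ωL = 1.988 Ω
Z = 5.510 + j1.988 Ω
|Z| = √(5.510² + 1.988²) = 5.858 Ω
∠Z = arctan(1.988/5.510) = 19.84°
I = V/|Z| = 6.146 A
P = VI cos φ = 36 × 6.146 × cos(19.84°) = 208.1 W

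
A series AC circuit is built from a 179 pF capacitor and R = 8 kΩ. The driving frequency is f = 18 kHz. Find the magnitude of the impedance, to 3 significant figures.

ω = 2πf = 113100 rad/s
X_C = 1/(ωC) = 49400 Ω
Z = 8000 − j49400 Ω
|Z| = √(8000² + 49400²) = 50000 Ω

50000 Ω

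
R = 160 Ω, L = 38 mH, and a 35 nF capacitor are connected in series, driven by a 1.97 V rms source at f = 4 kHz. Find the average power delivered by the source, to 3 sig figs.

ω = 2πf = 25130 rad/s
X_L = ωL = 955 Ω
X_C = 1/(ωC) = 1140 Ω
Net reactance X = X_L − X_C = -182 Ω
Z = 160 − j182 Ω
|Z| = √(160² + 182²) = 242 Ω
∠Z = arctan(-182/160) = -48.6°
I = V/|Z| = 8.14 mA
P = VI cos φ = 1.97 × 0.00814 × cos(-48.6°) = 10.6 mW

10.6 mW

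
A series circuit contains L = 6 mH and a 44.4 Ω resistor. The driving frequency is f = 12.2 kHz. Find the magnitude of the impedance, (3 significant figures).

462 Ω

ω = 2πf = 76650 rad/s
X_L = ωL = 460 Ω
Z = 44.4 + j460 Ω
|Z| = √(44.4² + 460²) = 462 Ω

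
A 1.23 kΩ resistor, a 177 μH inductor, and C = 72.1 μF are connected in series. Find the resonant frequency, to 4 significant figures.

ω₀ = 1/√(LC) = 1/√(0.000177 × 7.21e-05) = 8852 rad/s
f₀ = ω₀/(2π) = 1.409 kHz

1.409 kHz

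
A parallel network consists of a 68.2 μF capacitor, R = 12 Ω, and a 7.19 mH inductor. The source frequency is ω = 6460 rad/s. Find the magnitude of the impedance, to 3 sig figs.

X_L = ωL = 46.4 Ω
X_C = 1/(ωC) = 2.27 Ω
Parallel: admittances add. Y = 1/R + 1/(jωL) + jωC
Y = (0.0833 + j0.419) S
|Y| = 0.427 S → |Z| = 1/|Y| = 2.34 Ω, ∠Z = −∠Y = -78.8°

2.34 Ω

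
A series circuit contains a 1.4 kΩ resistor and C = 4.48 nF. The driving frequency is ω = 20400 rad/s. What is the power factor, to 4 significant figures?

0.1269

X_C = 1/(ωC) = 10940 Ω
Z = 1400 − j10940 Ω
|Z| = √(1400² + 10940²) = 11030 Ω
∠Z = arctan(-10940/1400) = -82.71°
cos φ = cos(-82.71°) = 0.1269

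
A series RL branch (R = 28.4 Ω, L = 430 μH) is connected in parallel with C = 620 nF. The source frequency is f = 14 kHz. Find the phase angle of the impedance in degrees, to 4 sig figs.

ω = 2πf = 87960 rad/s
X_L = ωL = 37.82 Ω
X_C = 1/(ωC) = 18.34 Ω
Branch 1 (R+jX_L): Z₁ = 28.40 + j37.82 Ω, |Z₁| = 47.30 Ω
Branch 2 (−jX_C): Z₂ = −j18.34 Ω
Parallel: Z = Z₁Z₂/(Z₁+Z₂), |Z| = 25.18 Ω, ∠Z = -71.36°

-71.36°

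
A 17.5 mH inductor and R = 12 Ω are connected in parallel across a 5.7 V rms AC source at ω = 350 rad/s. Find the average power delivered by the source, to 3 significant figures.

2.71 W

X_L = ωL = 6.13 Ω
Parallel: admittances add. Y = 1/R + 1/(jωL)
Y = (0.0833 − j0.163) S
|Y| = 0.183 S → |Z| = 1/|Y| = 5.46 Ω, ∠Z = −∠Y = 63.0°
I = V/|Z| = 1.04 A
P = VI cos φ = 5.7 × 1.04 × cos(63.0°) = 2.71 W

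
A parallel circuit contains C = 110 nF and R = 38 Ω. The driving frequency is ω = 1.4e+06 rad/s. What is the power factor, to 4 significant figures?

X_C = 1/(ωC) = 6.494 Ω
Parallel: admittances add. Y = 1/R + jωC
Y = (0.02632 + j0.1540) S
|Y| = 0.1562 S → |Z| = 1/|Y| = 6.401 Ω, ∠Z = −∠Y = -80.30°
cos φ = cos(-80.30°) = 0.1684

0.1684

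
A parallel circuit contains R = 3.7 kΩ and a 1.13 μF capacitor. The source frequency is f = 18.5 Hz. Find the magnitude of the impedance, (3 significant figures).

3330 Ω

ω = 2πf = 116.2 rad/s
X_C = 1/(ωC) = 7610 Ω
Parallel: admittances add. Y = 1/R + jωC
Y = (0.000270 + j0.000131) S
|Y| = 0.000300 S → |Z| = 1/|Y| = 3330 Ω, ∠Z = −∠Y = -25.9°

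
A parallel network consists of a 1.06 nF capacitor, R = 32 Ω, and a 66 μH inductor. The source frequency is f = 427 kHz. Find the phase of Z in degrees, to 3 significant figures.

5.13°

ω = 2πf = 2.683e+06 rad/s
X_L = ωL = 177 Ω
X_C = 1/(ωC) = 352 Ω
Parallel: admittances add. Y = 1/R + 1/(jωL) + jωC
Y = (0.0312 − j0.00280) S
|Y| = 0.0314 S → |Z| = 1/|Y| = 31.9 Ω, ∠Z = −∠Y = 5.13°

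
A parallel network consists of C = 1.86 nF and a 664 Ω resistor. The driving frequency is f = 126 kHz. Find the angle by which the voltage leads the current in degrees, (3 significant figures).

-44.4°

ω = 2πf = 791700 rad/s
X_C = 1/(ωC) = 679 Ω
Parallel: admittances add. Y = 1/R + jωC
Y = (0.00151 + j0.00147) S
|Y| = 0.00211 S → |Z| = 1/|Y| = 475 Ω, ∠Z = −∠Y = -44.4°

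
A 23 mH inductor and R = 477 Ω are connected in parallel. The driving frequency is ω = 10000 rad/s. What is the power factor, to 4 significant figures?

X_L = ωL = 230.0 Ω
Parallel: admittances add. Y = 1/R + 1/(jωL)
Y = (0.002096 − j0.004348) S
|Y| = 0.004827 S → |Z| = 1/|Y| = 207.2 Ω, ∠Z = −∠Y = 64.26°
cos φ = cos(64.26°) = 0.4343

0.4343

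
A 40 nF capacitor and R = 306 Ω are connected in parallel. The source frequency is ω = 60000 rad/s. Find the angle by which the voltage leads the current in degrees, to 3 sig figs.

-36.3°

X_C = 1/(ωC) = 417 Ω
Parallel: admittances add. Y = 1/R + jωC
Y = (0.00327 + j0.00240) S
|Y| = 0.00405 S → |Z| = 1/|Y| = 247 Ω, ∠Z = −∠Y = -36.3°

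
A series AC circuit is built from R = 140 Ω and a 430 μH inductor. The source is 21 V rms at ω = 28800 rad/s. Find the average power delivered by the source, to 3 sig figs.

3.13 W

X_L = ωL = 12.4 Ω
Z = 140 + j12.4 Ω
|Z| = √(140² + 12.4²) = 141 Ω
∠Z = arctan(12.4/140) = 5.06°
I = V/|Z| = 149 mA
P = VI cos φ = 21 × 0.149 × cos(5.06°) = 3.13 W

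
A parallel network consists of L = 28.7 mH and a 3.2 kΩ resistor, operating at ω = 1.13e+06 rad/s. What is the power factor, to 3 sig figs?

0.995

X_L = ωL = 32400 Ω
Parallel: admittances add. Y = 1/R + 1/(jωL)
Y = (0.000313 − j3.08e-05) S
|Y| = 0.000314 S → |Z| = 1/|Y| = 3180 Ω, ∠Z = −∠Y = 5.64°
cos φ = cos(5.64°) = 0.995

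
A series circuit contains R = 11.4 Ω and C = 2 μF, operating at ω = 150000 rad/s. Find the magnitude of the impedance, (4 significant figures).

X_C = 1/(ωC) = 3.333 Ω
Z = 11.40 − j3.333 Ω
|Z| = √(11.40² + 3.333²) = 11.88 Ω

11.88 Ω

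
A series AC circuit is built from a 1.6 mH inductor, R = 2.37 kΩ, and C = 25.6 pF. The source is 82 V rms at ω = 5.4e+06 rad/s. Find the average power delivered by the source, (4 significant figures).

X_L = ωL = 8640 Ω
X_C = 1/(ωC) = 7234 Ω
Net reactance X = X_L − X_C = 1406 Ω
Z = 2370 + j1406 Ω
|Z| = √(2370² + 1406²) = 2756 Ω
∠Z = arctan(1406/2370) = 30.68°
I = V/|Z| = 29.76 mA
P = VI cos φ = 82 × 0.02976 × cos(30.68°) = 2.098 W

2.098 W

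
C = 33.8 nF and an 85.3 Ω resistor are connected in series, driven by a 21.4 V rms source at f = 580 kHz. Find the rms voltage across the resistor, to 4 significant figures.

21.30 V

ω = 2πf = 3.644e+06 rad/s
X_C = 1/(ωC) = 8.118 Ω
Z = 85.30 − j8.118 Ω
|Z| = √(85.30² + 8.118²) = 85.69 Ω
I = V/|Z| = 249.8 mA
V_R = I·|Z_R| = 0.2498 × 85.30 = 21.30 V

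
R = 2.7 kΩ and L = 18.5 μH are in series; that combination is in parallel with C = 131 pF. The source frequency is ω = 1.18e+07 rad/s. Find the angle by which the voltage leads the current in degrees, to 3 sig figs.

X_L = ωL = 218 Ω
X_C = 1/(ωC) = 647 Ω
Branch 1 (R+jX_L): Z₁ = 2700 + j218 Ω, |Z₁| = 2710 Ω
Branch 2 (−jX_C): Z₂ = −j647 Ω
Parallel: Z = Z₁Z₂/(Z₁+Z₂), |Z| = 641 Ω, ∠Z = -76.4°

-76.4°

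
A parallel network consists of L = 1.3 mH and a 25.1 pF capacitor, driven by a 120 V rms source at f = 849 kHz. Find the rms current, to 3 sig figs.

1.24 mA

ω = 2πf = 5.334e+06 rad/s
X_L = ωL = 6930 Ω
X_C = 1/(ωC) = 7470 Ω
Parallel: admittances add. Y = 1/(jωL) + jωC
Y = (0 − j1.03e-05) S
|Y| = 1.03e-05 S → |Z| = 1/|Y| = 97000 Ω, ∠Z = −∠Y = 90.0°
I = V/|Z| = 120/97000 = 1.24 mA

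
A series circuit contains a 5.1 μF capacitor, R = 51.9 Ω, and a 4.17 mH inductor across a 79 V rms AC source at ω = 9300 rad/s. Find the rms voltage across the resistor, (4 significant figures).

X_L = ωL = 38.78 Ω
X_C = 1/(ωC) = 21.08 Ω
Net reactance X = X_L − X_C = 17.70 Ω
Z = 51.90 + j17.70 Ω
|Z| = √(51.90² + 17.70²) = 54.83 Ω
I = V/|Z| = 1.441 A
V_R = I·|Z_R| = 1.441 × 51.90 = 74.77 V

74.77 V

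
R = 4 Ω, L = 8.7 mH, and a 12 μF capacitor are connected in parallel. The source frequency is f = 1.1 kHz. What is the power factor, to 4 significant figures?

0.9666

ω = 2πf = 6912 rad/s
X_L = ωL = 60.13 Ω
X_C = 1/(ωC) = 12.06 Ω
Parallel: admittances add. Y = 1/R + 1/(jωL) + jωC
Y = (0.2500 + j0.06631) S
|Y| = 0.2586 S → |Z| = 1/|Y| = 3.866 Ω, ∠Z = −∠Y = -14.85°
cos φ = cos(-14.85°) = 0.9666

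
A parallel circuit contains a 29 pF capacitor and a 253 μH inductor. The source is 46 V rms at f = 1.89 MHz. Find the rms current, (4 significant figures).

530.8 μA

ω = 2πf = 1.188e+07 rad/s
X_L = ωL = 3004 Ω
X_C = 1/(ωC) = 2904 Ω
Parallel: admittances add. Y = 1/(jωL) + jωC
Y = (0 + j1.154e-05) S
|Y| = 1.154e-05 S → |Z| = 1/|Y| = 86660 Ω, ∠Z = −∠Y = -90.00°
I = V/|Z| = 46/86660 = 530.8 μA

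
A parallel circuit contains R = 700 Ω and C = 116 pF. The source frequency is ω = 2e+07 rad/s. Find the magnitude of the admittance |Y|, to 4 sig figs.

X_C = 1/(ωC) = 431.0 Ω
Parallel: admittances add. Y = 1/R + jωC
Y = (0.001429 + j0.002320) S
|Y| = 0.002725 S → |Z| = 1/|Y| = 367.0 Ω, ∠Z = −∠Y = -58.38°

2.725 mS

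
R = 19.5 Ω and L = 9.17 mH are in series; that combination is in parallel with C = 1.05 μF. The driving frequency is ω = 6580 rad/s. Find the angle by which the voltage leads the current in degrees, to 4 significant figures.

59.08°

X_L = ωL = 60.34 Ω
X_C = 1/(ωC) = 144.7 Ω
Branch 1 (R+jX_L): Z₁ = 19.50 + j60.34 Ω, |Z₁| = 63.41 Ω
Branch 2 (−jX_C): Z₂ = −j144.7 Ω
Parallel: Z = Z₁Z₂/(Z₁+Z₂), |Z| = 106.0 Ω, ∠Z = 59.08°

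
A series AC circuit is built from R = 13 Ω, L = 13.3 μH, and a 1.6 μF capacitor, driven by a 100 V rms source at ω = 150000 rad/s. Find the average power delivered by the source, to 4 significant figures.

748.3 W

X_L = ωL = 1.995 Ω
X_C = 1/(ωC) = 4.167 Ω
Net reactance X = X_L − X_C = -2.172 Ω
Z = 13.00 − j2.172 Ω
|Z| = √(13.00² + 2.172²) = 13.18 Ω
∠Z = arctan(-2.172/13.00) = -9.484°
I = V/|Z| = 7.587 A
P = VI cos φ = 100 × 7.587 × cos(-9.484°) = 748.3 W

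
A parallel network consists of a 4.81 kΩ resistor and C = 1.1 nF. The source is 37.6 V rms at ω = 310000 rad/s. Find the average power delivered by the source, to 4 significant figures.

293.9 mW

X_C = 1/(ωC) = 2933 Ω
Parallel: admittances add. Y = 1/R + jωC
Y = (0.0002079 + j0.0003410) S
|Y| = 0.0003994 S → |Z| = 1/|Y| = 2504 Ω, ∠Z = −∠Y = -58.63°
I = V/|Z| = 15.02 mA
P = VI cos φ = 37.6 × 0.01502 × cos(-58.63°) = 293.9 mW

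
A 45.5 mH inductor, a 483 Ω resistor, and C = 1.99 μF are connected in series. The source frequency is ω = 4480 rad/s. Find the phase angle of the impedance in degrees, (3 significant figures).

X_L = ωL = 204 Ω
X_C = 1/(ωC) = 112 Ω
Net reactance X = X_L − X_C = 91.7 Ω
Z = 483 + j91.7 Ω
|Z| = √(483² + 91.7²) = 492 Ω
∠Z = arctan(91.7/483) = 10.7°

10.7°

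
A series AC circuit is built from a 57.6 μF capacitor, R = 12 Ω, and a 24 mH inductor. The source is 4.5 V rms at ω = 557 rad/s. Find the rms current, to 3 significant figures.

210 mA

X_L = ωL = 13.4 Ω
X_C = 1/(ωC) = 31.2 Ω
Net reactance X = X_L − X_C = -17.8 Ω
Z = 12.0 − j17.8 Ω
|Z| = √(12.0² + 17.8²) = 21.5 Ω
I = V/|Z| = 4.5/21.5 = 210 mA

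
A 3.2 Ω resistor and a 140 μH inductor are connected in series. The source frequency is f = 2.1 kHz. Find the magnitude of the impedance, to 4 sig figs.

3.695 Ω

ω = 2πf = 13190 rad/s
X_L = ωL = 1.847 Ω
Z = 3.200 + j1.847 Ω
|Z| = √(3.200² + 1.847²) = 3.695 Ω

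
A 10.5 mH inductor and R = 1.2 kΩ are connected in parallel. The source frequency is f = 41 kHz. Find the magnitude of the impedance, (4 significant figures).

ω = 2πf = 257600 rad/s
X_L = ωL = 2705 Ω
Parallel: admittances add. Y = 1/R + 1/(jωL)
Y = (0.0008333 − j0.0003697) S
|Y| = 0.0009117 S → |Z| = 1/|Y| = 1097 Ω, ∠Z = −∠Y = 23.92°

1097 Ω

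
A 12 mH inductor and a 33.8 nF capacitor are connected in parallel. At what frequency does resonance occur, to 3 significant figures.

7.90 kHz

ω₀ = 1/√(LC) = 1/√(0.012 × 3.38e-08) = 49650 rad/s
f₀ = ω₀/(2π) = 7.90 kHz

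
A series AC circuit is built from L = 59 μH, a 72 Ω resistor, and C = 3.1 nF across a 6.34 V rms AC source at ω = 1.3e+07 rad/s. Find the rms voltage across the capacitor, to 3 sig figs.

0.211 V

X_L = ωL = 767 Ω
X_C = 1/(ωC) = 24.8 Ω
Net reactance X = X_L − X_C = 742 Ω
Z = 72.0 + j742 Ω
|Z| = √(72.0² + 742²) = 746 Ω
I = V/|Z| = 8.50 mA
V_C = I·|Z_C| = 0.00850 × 24.8 = 0.211 V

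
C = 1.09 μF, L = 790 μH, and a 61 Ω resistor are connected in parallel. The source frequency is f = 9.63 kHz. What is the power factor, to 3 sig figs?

ω = 2πf = 60510 rad/s
X_L = ωL = 47.8 Ω
X_C = 1/(ωC) = 15.2 Ω
Parallel: admittances add. Y = 1/R + 1/(jωL) + jωC
Y = (0.0164 + j0.0450) S
|Y| = 0.0479 S → |Z| = 1/|Y| = 20.9 Ω, ∠Z = −∠Y = -70.0°
cos φ = cos(-70.0°) = 0.342

0.342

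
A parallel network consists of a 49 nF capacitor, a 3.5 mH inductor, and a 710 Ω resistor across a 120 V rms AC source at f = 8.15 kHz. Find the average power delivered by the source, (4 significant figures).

ω = 2πf = 51210 rad/s
X_L = ωL = 179.2 Ω
X_C = 1/(ωC) = 398.5 Ω
Parallel: admittances add. Y = 1/R + 1/(jωL) + jωC
Y = (0.001408 − j0.003070) S
|Y| = 0.003378 S → |Z| = 1/|Y| = 296.0 Ω, ∠Z = −∠Y = 65.36°
I = V/|Z| = 405.4 mA
P = VI cos φ = 120 × 0.4054 × cos(65.36°) = 20.28 W

20.28 W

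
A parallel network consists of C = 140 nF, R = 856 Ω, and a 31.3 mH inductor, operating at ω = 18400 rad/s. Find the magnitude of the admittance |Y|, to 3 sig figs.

X_L = ωL = 576 Ω
X_C = 1/(ωC) = 388 Ω
Parallel: admittances add. Y = 1/R + 1/(jωL) + jωC
Y = (0.00117 + j0.000840) S
|Y| = 0.00144 S → |Z| = 1/|Y| = 695 Ω, ∠Z = −∠Y = -35.7°

1.44 mS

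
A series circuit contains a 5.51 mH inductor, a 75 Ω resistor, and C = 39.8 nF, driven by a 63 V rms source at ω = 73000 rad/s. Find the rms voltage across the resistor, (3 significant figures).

49.8 V

X_L = ωL = 402 Ω
X_C = 1/(ωC) = 344 Ω
Net reactance X = X_L − X_C = 58.0 Ω
Z = 75.0 + j58.0 Ω
|Z| = √(75.0² + 58.0²) = 94.8 Ω
I = V/|Z| = 664 mA
V_R = I·|Z_R| = 0.664 × 75.0 = 49.8 V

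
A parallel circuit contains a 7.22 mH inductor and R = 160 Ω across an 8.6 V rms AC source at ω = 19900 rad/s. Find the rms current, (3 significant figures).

X_L = ωL = 144 Ω
Parallel: admittances add. Y = 1/R + 1/(jωL)
Y = (0.00625 − j0.00696) S
|Y| = 0.00935 S → |Z| = 1/|Y| = 107 Ω, ∠Z = −∠Y = 48.1°
I = V/|Z| = 8.6/107 = 80.4 mA

80.4 mA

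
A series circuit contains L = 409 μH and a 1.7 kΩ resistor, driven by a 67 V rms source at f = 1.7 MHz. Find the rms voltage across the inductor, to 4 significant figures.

ω = 2πf = 1.068e+07 rad/s
X_L = ωL = 4369 Ω
Z = 1700 + j4369 Ω
|Z| = √(1700² + 4369²) = 4688 Ω
I = V/|Z| = 14.29 mA
V_L = I·|Z_L| = 0.01429 × 4369 = 62.44 V

62.44 V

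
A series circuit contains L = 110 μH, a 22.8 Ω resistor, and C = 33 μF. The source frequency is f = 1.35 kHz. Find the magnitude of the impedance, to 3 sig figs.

23.0 Ω

ω = 2πf = 8482 rad/s
X_L = ωL = 0.933 Ω
X_C = 1/(ωC) = 3.57 Ω
Net reactance X = X_L − X_C = -2.64 Ω
Z = 22.8 − j2.64 Ω
|Z| = √(22.8² + 2.64²) = 23.0 Ω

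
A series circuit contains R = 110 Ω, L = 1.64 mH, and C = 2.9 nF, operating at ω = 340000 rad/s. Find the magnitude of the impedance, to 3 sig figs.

X_L = ωL = 558 Ω
X_C = 1/(ωC) = 1010 Ω
Net reactance X = X_L − X_C = -457 Ω
Z = 110 − j457 Ω
|Z| = √(110² + 457²) = 470 Ω

470 Ω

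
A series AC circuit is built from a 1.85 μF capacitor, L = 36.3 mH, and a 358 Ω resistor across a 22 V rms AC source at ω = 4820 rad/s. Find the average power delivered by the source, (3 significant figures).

X_L = ωL = 175 Ω
X_C = 1/(ωC) = 112 Ω
Net reactance X = X_L − X_C = 62.8 Ω
Z = 358 + j62.8 Ω
|Z| = √(358² + 62.8²) = 363 Ω
∠Z = arctan(62.8/358) = 9.95°
I = V/|Z| = 60.5 mA
P = VI cos φ = 22 × 0.0605 × cos(9.95°) = 1.31 W

1.31 W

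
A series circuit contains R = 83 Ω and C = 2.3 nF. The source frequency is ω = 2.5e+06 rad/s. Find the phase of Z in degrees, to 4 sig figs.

X_C = 1/(ωC) = 173.9 Ω
Z = 83.00 − j173.9 Ω
|Z| = √(83.00² + 173.9²) = 192.7 Ω
∠Z = arctan(-173.9/83.00) = -64.49°

-64.49°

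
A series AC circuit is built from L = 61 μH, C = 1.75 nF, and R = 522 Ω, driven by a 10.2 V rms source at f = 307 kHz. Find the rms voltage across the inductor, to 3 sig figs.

ω = 2πf = 1.929e+06 rad/s
X_L = ωL = 118 Ω
X_C = 1/(ωC) = 296 Ω
Net reactance X = X_L − X_C = -179 Ω
Z = 522 − j179 Ω
|Z| = √(522² + 179²) = 552 Ω
I = V/|Z| = 18.5 mA
V_L = I·|Z_L| = 0.0185 × 118 = 2.18 V

2.18 V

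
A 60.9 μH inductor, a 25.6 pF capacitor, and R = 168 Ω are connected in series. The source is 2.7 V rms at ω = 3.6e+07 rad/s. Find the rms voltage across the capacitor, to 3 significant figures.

X_L = ωL = 2190 Ω
X_C = 1/(ωC) = 1090 Ω
Net reactance X = X_L − X_C = 1110 Ω
Z = 168 + j1110 Ω
|Z| = √(168² + 1110²) = 1120 Ω
I = V/|Z| = 2.41 mA
V_C = I·|Z_C| = 0.00241 × 1090 = 2.62 V

2.62 V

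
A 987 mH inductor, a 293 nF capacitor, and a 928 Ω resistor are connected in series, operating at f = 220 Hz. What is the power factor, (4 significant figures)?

ω = 2πf = 1382 rad/s
X_L = ωL = 1364 Ω
X_C = 1/(ωC) = 2469 Ω
Net reactance X = X_L − X_C = -1105 Ω
Z = 928.0 − j1105 Ω
|Z| = √(928.0² + 1105²) = 1443 Ω
∠Z = arctan(-1105/928.0) = -49.97°
cos φ = cos(-49.97°) = 0.6432

0.6432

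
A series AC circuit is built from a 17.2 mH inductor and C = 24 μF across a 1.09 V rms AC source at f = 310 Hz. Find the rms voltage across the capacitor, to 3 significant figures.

1.93 V

ω = 2πf = 1948 rad/s
X_L = ωL = 33.5 Ω
X_C = 1/(ωC) = 21.4 Ω
Net reactance X = X_L − X_C = 12.1 Ω
Z = j12.1 Ω
|Z| = √(0² + 12.1²) = 12.1 Ω
I = V/|Z| = 90.0 mA
V_C = I·|Z_C| = 0.0900 × 21.4 = 1.93 V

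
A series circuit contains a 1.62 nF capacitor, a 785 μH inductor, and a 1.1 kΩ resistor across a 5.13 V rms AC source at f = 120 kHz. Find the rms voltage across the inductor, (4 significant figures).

2.703 V

ω = 2πf = 754000 rad/s
X_L = ωL = 591.9 Ω
X_C = 1/(ωC) = 818.7 Ω
Net reactance X = X_L − X_C = -226.8 Ω
Z = 1100 − j226.8 Ω
|Z| = √(1100² + 226.8²) = 1123 Ω
I = V/|Z| = 4.568 mA
V_L = I·|Z_L| = 0.004568 × 591.9 = 2.703 V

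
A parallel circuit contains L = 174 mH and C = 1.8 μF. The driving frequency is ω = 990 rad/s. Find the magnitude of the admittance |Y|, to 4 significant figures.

X_L = ωL = 172.3 Ω
X_C = 1/(ωC) = 561.2 Ω
Parallel: admittances add. Y = 1/(jωL) + jωC
Y = (0 − j0.004023) S
|Y| = 0.004023 S → |Z| = 1/|Y| = 248.6 Ω, ∠Z = −∠Y = 90.00°

4.023 mS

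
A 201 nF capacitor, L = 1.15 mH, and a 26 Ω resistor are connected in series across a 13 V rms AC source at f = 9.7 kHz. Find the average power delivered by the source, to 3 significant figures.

5.43 W

ω = 2πf = 60950 rad/s
X_L = ωL = 70.1 Ω
X_C = 1/(ωC) = 81.6 Ω
Net reactance X = X_L − X_C = -11.5 Ω
Z = 26.0 − j11.5 Ω
|Z| = √(26.0² + 11.5²) = 28.4 Ω
∠Z = arctan(-11.5/26.0) = -23.9°
I = V/|Z| = 457 mA
P = VI cos φ = 13 × 0.457 × cos(-23.9°) = 5.43 W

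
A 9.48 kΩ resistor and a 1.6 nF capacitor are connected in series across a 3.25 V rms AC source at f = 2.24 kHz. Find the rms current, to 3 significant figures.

ω = 2πf = 14070 rad/s
X_C = 1/(ωC) = 44400 Ω
Z = 9480 − j44400 Ω
|Z| = √(9480² + 44400²) = 45400 Ω
I = V/|Z| = 3.25/45400 = 71.6 μA

71.6 μA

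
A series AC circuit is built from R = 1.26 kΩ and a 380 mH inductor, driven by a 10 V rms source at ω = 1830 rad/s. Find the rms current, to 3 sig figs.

6.95 mA

X_L = ωL = 695 Ω
Z = 1260 + j695 Ω
|Z| = √(1260² + 695²) = 1440 Ω
I = V/|Z| = 10/1440 = 6.95 mA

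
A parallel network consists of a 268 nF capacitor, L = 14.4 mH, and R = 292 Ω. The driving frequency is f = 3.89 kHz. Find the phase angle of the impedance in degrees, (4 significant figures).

-47.28°

ω = 2πf = 24440 rad/s
X_L = ωL = 352.0 Ω
X_C = 1/(ωC) = 152.7 Ω
Parallel: admittances add. Y = 1/R + 1/(jωL) + jωC
Y = (0.003425 + j0.003709) S
|Y| = 0.005048 S → |Z| = 1/|Y| = 198.1 Ω, ∠Z = −∠Y = -47.28°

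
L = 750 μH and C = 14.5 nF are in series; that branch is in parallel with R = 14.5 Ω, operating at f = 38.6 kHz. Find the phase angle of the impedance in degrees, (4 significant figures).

ω = 2πf = 242500 rad/s
X_L = ωL = 181.9 Ω
X_C = 1/(ωC) = 284.4 Ω
Branch 1: Z₁ = R = 14.50 Ω
Branch 2 (series LC): Z₂ = j(X_L − X_C) = −j102.5 Ω
Parallel: Z = Z₁Z₂/(Z₁+Z₂), |Z| = 14.36 Ω, ∠Z = -8.055°

-8.055°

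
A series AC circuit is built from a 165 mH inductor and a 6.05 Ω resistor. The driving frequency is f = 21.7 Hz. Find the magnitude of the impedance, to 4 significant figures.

ω = 2πf = 136.3 rad/s
X_L = ωL = 22.50 Ω
Z = 6.050 + j22.50 Ω
|Z| = √(6.050² + 22.50²) = 23.30 Ω

23.30 Ω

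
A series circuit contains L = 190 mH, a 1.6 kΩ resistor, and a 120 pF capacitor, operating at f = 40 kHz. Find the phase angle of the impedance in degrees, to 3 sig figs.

ω = 2πf = 251300 rad/s
X_L = ωL = 47800 Ω
X_C = 1/(ωC) = 33200 Ω
Net reactance X = X_L − X_C = 14600 Ω
Z = 1600 + j14600 Ω
|Z| = √(1600² + 14600²) = 14700 Ω
∠Z = arctan(14600/1600) = 83.7°

83.7°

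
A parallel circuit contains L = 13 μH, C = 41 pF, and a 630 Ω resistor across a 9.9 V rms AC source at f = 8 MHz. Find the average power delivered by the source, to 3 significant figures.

ω = 2πf = 5.027e+07 rad/s
X_L = ωL = 653 Ω
X_C = 1/(ωC) = 485 Ω
Parallel: admittances add. Y = 1/R + 1/(jωL) + jωC
Y = (0.00159 + j0.000531) S
|Y| = 0.00167 S → |Z| = 1/|Y| = 598 Ω, ∠Z = −∠Y = -18.5°
I = V/|Z| = 16.6 mA
P = VI cos φ = 9.9 × 0.0166 × cos(-18.5°) = 156 mW

156 mW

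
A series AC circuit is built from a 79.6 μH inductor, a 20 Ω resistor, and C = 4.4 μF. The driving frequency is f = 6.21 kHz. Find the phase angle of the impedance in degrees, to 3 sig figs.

ω = 2πf = 39020 rad/s
X_L = ωL = 3.11 Ω
X_C = 1/(ωC) = 5.82 Ω
Net reactance X = X_L − X_C = -2.72 Ω
Z = 20.0 − j2.72 Ω
|Z| = √(20.0² + 2.72²) = 20.2 Ω
∠Z = arctan(-2.72/20.0) = -7.74°

-7.74°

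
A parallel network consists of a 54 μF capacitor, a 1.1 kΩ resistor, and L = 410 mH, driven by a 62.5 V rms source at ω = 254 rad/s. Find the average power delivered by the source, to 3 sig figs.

3.55 W

X_L = ωL = 104 Ω
X_C = 1/(ωC) = 72.9 Ω
Parallel: admittances add. Y = 1/R + 1/(jωL) + jωC
Y = (0.000909 + j0.00411) S
|Y| = 0.00421 S → |Z| = 1/|Y| = 237 Ω, ∠Z = −∠Y = -77.5°
I = V/|Z| = 263 mA
P = VI cos φ = 62.5 × 0.263 × cos(-77.5°) = 3.55 W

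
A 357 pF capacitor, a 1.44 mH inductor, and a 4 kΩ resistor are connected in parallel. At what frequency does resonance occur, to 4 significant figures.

ω₀ = 1/√(LC) = 1/√(0.00144 × 3.57e-10) = 1.395e+06 rad/s
f₀ = ω₀/(2π) = 222.0 kHz

222.0 kHz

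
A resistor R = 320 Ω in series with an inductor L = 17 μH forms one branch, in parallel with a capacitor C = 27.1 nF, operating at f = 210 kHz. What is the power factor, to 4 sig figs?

0.08717

ω = 2πf = 1.319e+06 rad/s
X_L = ωL = 22.43 Ω
X_C = 1/(ωC) = 27.97 Ω
Branch 1 (R+jX_L): Z₁ = 320.0 + j22.43 Ω, |Z₁| = 320.8 Ω
Branch 2 (−jX_C): Z₂ = −j27.97 Ω
Parallel: Z = Z₁Z₂/(Z₁+Z₂), |Z| = 28.03 Ω, ∠Z = -85.00°
cos φ = cos(-85.00°) = 0.08717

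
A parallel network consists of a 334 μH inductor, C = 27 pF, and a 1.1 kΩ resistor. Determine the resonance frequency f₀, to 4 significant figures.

ω₀ = 1/√(LC) = 1/√(0.000334 × 2.7e-11) = 1.053e+07 rad/s
f₀ = ω₀/(2π) = 1.676 MHz

1.676 MHz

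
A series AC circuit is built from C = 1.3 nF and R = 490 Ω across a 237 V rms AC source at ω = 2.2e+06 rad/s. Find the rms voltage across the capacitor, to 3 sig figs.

138 V

X_C = 1/(ωC) = 350 Ω
Z = 490 − j350 Ω
|Z| = √(490² + 350²) = 602 Ω
I = V/|Z| = 394 mA
V_C = I·|Z_C| = 0.394 × 350 = 138 V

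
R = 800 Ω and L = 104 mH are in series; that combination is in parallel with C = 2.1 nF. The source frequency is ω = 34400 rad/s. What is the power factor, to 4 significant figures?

X_L = ωL = 3578 Ω
X_C = 1/(ωC) = 13840 Ω
Branch 1 (R+jX_L): Z₁ = 800.0 + j3578 Ω, |Z₁| = 3666 Ω
Branch 2 (−jX_C): Z₂ = −j13840 Ω
Parallel: Z = Z₁Z₂/(Z₁+Z₂), |Z| = 4929 Ω, ∠Z = 72.94°
cos φ = cos(72.94°) = 0.2934

0.2934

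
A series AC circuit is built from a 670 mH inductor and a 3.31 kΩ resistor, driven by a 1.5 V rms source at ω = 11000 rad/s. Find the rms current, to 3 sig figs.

X_L = ωL = 7370 Ω
Z = 3310 + j7370 Ω
|Z| = √(3310² + 7370²) = 8080 Ω
I = V/|Z| = 1.5/8080 = 186 μA

186 μA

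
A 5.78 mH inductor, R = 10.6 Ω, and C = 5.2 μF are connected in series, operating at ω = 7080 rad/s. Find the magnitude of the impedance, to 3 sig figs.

17.4 Ω

X_L = ωL = 40.9 Ω
X_C = 1/(ωC) = 27.2 Ω
Net reactance X = X_L − X_C = 13.8 Ω
Z = 10.6 + j13.8 Ω
|Z| = √(10.6² + 13.8²) = 17.4 Ω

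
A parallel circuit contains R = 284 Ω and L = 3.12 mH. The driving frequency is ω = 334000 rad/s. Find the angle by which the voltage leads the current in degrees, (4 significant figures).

15.24°

X_L = ωL = 1042 Ω
Parallel: admittances add. Y = 1/R + 1/(jωL)
Y = (0.003521 − j0.0009596) S
|Y| = 0.003650 S → |Z| = 1/|Y| = 274.0 Ω, ∠Z = −∠Y = 15.24°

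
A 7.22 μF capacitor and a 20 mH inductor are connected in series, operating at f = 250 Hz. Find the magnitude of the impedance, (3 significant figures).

56.8 Ω

ω = 2πf = 1571 rad/s
X_L = ωL = 31.4 Ω
X_C = 1/(ωC) = 88.2 Ω
Net reactance X = X_L − X_C = -56.8 Ω
Z = − j56.8 Ω
|Z| = √(0² + 56.8²) = 56.8 Ω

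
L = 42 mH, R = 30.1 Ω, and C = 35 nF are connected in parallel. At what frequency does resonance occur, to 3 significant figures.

4.15 kHz

ω₀ = 1/√(LC) = 1/√(0.042 × 3.5e-08) = 26080 rad/s
f₀ = ω₀/(2π) = 4.15 kHz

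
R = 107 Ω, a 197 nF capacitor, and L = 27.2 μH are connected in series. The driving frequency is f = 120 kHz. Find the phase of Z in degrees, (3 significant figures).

ω = 2πf = 754000 rad/s
X_L = ωL = 20.5 Ω
X_C = 1/(ωC) = 6.73 Ω
Net reactance X = X_L − X_C = 13.8 Ω
Z = 107 + j13.8 Ω
|Z| = √(107² + 13.8²) = 108 Ω
∠Z = arctan(13.8/107) = 7.34°

7.34°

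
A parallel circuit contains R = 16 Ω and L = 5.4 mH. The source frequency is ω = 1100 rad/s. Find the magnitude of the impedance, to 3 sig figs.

5.57 Ω

X_L = ωL = 5.94 Ω
Parallel: admittances add. Y = 1/R + 1/(jωL)
Y = (0.0625 − j0.168) S
|Y| = 0.180 S → |Z| = 1/|Y| = 5.57 Ω, ∠Z = −∠Y = 69.6°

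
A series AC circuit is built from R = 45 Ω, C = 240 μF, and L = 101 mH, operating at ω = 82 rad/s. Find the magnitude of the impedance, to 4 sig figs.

61.92 Ω

X_L = ωL = 8.282 Ω
X_C = 1/(ωC) = 50.81 Ω
Net reactance X = X_L − X_C = -42.53 Ω
Z = 45.00 − j42.53 Ω
|Z| = √(45.00² + 42.53²) = 61.92 Ω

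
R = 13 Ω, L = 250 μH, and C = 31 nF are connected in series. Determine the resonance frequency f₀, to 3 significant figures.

ω₀ = 1/√(LC) = 1/√(0.00025 × 3.1e-08) = 359200 rad/s
f₀ = ω₀/(2π) = 57.2 kHz

57.2 kHz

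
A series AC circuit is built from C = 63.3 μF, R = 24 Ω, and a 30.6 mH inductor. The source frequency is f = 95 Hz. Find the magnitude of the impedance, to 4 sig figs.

ω = 2πf = 596.9 rad/s
X_L = ωL = 18.27 Ω
X_C = 1/(ωC) = 26.47 Ω
Net reactance X = X_L − X_C = -8.201 Ω
Z = 24.00 − j8.201 Ω
|Z| = √(24.00² + 8.201²) = 25.36 Ω

25.36 Ω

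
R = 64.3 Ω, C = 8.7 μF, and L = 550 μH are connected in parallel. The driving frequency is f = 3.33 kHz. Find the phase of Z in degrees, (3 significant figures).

ω = 2πf = 20920 rad/s
X_L = ωL = 11.5 Ω
X_C = 1/(ωC) = 5.49 Ω
Parallel: admittances add. Y = 1/R + 1/(jωL) + jωC
Y = (0.0156 + j0.0951) S
|Y| = 0.0964 S → |Z| = 1/|Y| = 10.4 Ω, ∠Z = −∠Y = -80.7°

-80.7°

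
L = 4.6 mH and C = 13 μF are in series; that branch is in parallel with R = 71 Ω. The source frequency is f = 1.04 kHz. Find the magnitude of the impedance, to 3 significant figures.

17.7 Ω

ω = 2πf = 6535 rad/s
X_L = ωL = 30.1 Ω
X_C = 1/(ωC) = 11.8 Ω
Branch 1: Z₁ = R = 71.0 Ω
Branch 2 (series LC): Z₂ = j(X_L − X_C) = j18.3 Ω
Parallel: Z = Z₁Z₂/(Z₁+Z₂), |Z| = 17.7 Ω, ∠Z = 75.6°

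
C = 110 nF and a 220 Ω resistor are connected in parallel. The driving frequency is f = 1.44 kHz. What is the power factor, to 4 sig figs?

0.9769

ω = 2πf = 9048 rad/s
X_C = 1/(ωC) = 1005 Ω
Parallel: admittances add. Y = 1/R + jωC
Y = (0.004545 + j0.0009953) S
|Y| = 0.004653 S → |Z| = 1/|Y| = 214.9 Ω, ∠Z = −∠Y = -12.35°
cos φ = cos(-12.35°) = 0.9769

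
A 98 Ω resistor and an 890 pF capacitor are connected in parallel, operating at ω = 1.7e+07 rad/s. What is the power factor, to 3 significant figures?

X_C = 1/(ωC) = 66.1 Ω
Parallel: admittances add. Y = 1/R + jωC
Y = (0.0102 + j0.0151) S
|Y| = 0.0182 S → |Z| = 1/|Y| = 54.8 Ω, ∠Z = −∠Y = -56.0°
cos φ = cos(-56.0°) = 0.559

0.559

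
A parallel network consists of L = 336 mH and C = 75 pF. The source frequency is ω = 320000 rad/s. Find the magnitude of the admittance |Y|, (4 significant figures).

X_L = ωL = 107500 Ω
X_C = 1/(ωC) = 41670 Ω
Parallel: admittances add. Y = 1/(jωL) + jωC
Y = (0 + j1.47e-05) S
|Y| = 1.47e-05 S → |Z| = 1/|Y| = 68030 Ω, ∠Z = −∠Y = -90.00°

14.70 μS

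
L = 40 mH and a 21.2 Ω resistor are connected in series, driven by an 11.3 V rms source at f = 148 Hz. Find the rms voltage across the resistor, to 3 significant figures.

5.60 V

ω = 2πf = 929.9 rad/s
X_L = ωL = 37.2 Ω
Z = 21.2 + j37.2 Ω
|Z| = √(21.2² + 37.2²) = 42.8 Ω
I = V/|Z| = 264 mA
V_R = I·|Z_R| = 0.264 × 21.2 = 5.60 V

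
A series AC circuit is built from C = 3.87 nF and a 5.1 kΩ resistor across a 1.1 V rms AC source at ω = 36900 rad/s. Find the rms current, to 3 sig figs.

X_C = 1/(ωC) = 7000 Ω
Z = 5100 − j7000 Ω
|Z| = √(5100² + 7000²) = 8660 Ω
I = V/|Z| = 1.1/8660 = 127 μA

127 μA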